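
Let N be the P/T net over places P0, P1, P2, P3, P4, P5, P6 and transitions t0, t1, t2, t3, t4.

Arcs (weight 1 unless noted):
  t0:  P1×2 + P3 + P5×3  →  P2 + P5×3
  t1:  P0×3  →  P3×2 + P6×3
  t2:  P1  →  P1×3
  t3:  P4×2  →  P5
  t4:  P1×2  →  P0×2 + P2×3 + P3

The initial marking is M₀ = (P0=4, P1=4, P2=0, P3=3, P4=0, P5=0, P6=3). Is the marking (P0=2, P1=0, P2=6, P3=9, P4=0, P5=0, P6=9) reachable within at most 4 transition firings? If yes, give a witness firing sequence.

step 1: fire t1:  (P0=4, P1=4, P2=0, P3=3, P4=0, P5=0, P6=3) → (P0=1, P1=4, P2=0, P3=5, P4=0, P5=0, P6=6)
step 2: fire t4:  (P0=1, P1=4, P2=0, P3=5, P4=0, P5=0, P6=6) → (P0=3, P1=2, P2=3, P3=6, P4=0, P5=0, P6=6)
step 3: fire t1:  (P0=3, P1=2, P2=3, P3=6, P4=0, P5=0, P6=6) → (P0=0, P1=2, P2=3, P3=8, P4=0, P5=0, P6=9)
step 4: fire t4:  (P0=0, P1=2, P2=3, P3=8, P4=0, P5=0, P6=9) → (P0=2, P1=0, P2=6, P3=9, P4=0, P5=0, P6=9)

YES — reachable via ⟨t1, t4, t1, t4⟩ (4 firings)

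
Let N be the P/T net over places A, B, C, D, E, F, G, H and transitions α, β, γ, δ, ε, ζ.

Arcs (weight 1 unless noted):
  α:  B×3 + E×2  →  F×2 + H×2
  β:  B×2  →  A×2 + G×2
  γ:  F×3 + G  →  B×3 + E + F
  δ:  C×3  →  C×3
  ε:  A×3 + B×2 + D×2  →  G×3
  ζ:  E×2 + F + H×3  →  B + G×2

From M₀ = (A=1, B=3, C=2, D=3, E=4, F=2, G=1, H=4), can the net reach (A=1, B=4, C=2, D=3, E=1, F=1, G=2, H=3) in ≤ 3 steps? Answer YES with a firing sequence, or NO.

step 1: fire α:  (A=1, B=3, C=2, D=3, E=4, F=2, G=1, H=4) → (A=1, B=0, C=2, D=3, E=2, F=4, G=1, H=6)
step 2: fire γ:  (A=1, B=0, C=2, D=3, E=2, F=4, G=1, H=6) → (A=1, B=3, C=2, D=3, E=3, F=2, G=0, H=6)
step 3: fire ζ:  (A=1, B=3, C=2, D=3, E=3, F=2, G=0, H=6) → (A=1, B=4, C=2, D=3, E=1, F=1, G=2, H=3)

YES — reachable via ⟨α, γ, ζ⟩ (3 firings)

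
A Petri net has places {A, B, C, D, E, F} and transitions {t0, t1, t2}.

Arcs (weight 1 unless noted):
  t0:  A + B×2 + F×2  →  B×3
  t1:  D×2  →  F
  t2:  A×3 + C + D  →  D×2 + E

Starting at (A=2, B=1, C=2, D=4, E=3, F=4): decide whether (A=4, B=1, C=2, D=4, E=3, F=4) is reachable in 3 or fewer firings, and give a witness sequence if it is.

depth 0: 1 marking
depth 1: 2 markings reached so far
depth 2: 3 markings reached so far
depth 3: 3 markings reached so far
(frontier empty at depth 3; search complete)
target is not among the 3 markings reachable within 3 steps

NO — not reachable within 3 firings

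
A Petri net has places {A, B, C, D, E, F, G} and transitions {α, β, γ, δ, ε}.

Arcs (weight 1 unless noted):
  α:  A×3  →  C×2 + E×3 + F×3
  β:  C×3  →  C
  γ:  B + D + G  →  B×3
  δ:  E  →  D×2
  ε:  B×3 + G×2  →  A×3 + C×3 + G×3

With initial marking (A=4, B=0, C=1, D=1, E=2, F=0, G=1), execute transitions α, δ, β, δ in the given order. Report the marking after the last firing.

step 1: fire α:  (A=4, B=0, C=1, D=1, E=2, F=0, G=1) → (A=1, B=0, C=3, D=1, E=5, F=3, G=1)
step 2: fire δ:  (A=1, B=0, C=3, D=1, E=5, F=3, G=1) → (A=1, B=0, C=3, D=3, E=4, F=3, G=1)
step 3: fire β:  (A=1, B=0, C=3, D=3, E=4, F=3, G=1) → (A=1, B=0, C=1, D=3, E=4, F=3, G=1)
step 4: fire δ:  (A=1, B=0, C=1, D=3, E=4, F=3, G=1) → (A=1, B=0, C=1, D=5, E=3, F=3, G=1)

(A=1, B=0, C=1, D=5, E=3, F=3, G=1)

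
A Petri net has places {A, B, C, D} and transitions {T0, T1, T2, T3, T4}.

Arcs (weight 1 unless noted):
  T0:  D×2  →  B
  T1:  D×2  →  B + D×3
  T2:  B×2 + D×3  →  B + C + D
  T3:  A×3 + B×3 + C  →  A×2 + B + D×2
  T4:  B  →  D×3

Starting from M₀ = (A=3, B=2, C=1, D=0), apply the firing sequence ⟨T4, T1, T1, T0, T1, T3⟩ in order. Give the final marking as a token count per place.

step 1: fire T4:  (A=3, B=2, C=1, D=0) → (A=3, B=1, C=1, D=3)
step 2: fire T1:  (A=3, B=1, C=1, D=3) → (A=3, B=2, C=1, D=4)
step 3: fire T1:  (A=3, B=2, C=1, D=4) → (A=3, B=3, C=1, D=5)
step 4: fire T0:  (A=3, B=3, C=1, D=5) → (A=3, B=4, C=1, D=3)
step 5: fire T1:  (A=3, B=4, C=1, D=3) → (A=3, B=5, C=1, D=4)
step 6: fire T3:  (A=3, B=5, C=1, D=4) → (A=2, B=3, C=0, D=6)

(A=2, B=3, C=0, D=6)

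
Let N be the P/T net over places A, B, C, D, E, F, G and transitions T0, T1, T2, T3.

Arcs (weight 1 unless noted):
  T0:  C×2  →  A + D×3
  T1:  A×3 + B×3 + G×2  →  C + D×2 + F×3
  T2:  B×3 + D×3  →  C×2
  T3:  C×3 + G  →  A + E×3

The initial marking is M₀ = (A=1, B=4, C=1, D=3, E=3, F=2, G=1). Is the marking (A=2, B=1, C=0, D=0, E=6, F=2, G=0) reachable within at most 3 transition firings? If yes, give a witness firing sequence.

step 1: fire T2:  (A=1, B=4, C=1, D=3, E=3, F=2, G=1) → (A=1, B=1, C=3, D=0, E=3, F=2, G=1)
step 2: fire T3:  (A=1, B=1, C=3, D=0, E=3, F=2, G=1) → (A=2, B=1, C=0, D=0, E=6, F=2, G=0)

YES — reachable via ⟨T2, T3⟩ (2 firings)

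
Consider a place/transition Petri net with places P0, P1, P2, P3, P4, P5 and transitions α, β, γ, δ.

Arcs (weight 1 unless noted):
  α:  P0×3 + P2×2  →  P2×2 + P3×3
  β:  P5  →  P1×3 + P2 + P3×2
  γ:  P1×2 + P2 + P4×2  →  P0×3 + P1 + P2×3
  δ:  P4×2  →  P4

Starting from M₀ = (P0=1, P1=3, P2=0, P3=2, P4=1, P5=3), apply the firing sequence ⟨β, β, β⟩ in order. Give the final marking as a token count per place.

(P0=1, P1=12, P2=3, P3=8, P4=1, P5=0)

step 1: fire β:  (P0=1, P1=3, P2=0, P3=2, P4=1, P5=3) → (P0=1, P1=6, P2=1, P3=4, P4=1, P5=2)
step 2: fire β:  (P0=1, P1=6, P2=1, P3=4, P4=1, P5=2) → (P0=1, P1=9, P2=2, P3=6, P4=1, P5=1)
step 3: fire β:  (P0=1, P1=9, P2=2, P3=6, P4=1, P5=1) → (P0=1, P1=12, P2=3, P3=8, P4=1, P5=0)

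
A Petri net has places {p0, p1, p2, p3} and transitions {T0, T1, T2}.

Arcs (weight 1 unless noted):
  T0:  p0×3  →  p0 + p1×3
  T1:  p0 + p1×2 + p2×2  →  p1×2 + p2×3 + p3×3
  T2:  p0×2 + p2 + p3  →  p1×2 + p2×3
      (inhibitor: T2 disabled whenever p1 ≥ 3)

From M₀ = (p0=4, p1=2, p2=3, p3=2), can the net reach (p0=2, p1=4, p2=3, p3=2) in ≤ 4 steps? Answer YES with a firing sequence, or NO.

depth 0: 1 marking
depth 1: 4 markings reached so far
depth 2: 7 markings reached so far
depth 3: 10 markings reached so far
depth 4: 11 markings reached so far
target is not among the 11 markings reachable within 4 steps

NO — not reachable within 4 firings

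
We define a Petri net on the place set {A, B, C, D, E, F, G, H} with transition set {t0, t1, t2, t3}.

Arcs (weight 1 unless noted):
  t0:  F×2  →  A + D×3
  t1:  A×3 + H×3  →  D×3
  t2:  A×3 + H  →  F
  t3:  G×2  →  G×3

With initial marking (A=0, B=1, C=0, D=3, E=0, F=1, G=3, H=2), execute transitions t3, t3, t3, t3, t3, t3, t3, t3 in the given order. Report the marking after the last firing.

(A=0, B=1, C=0, D=3, E=0, F=1, G=11, H=2)

step 1: fire t3:  (A=0, B=1, C=0, D=3, E=0, F=1, G=3, H=2) → (A=0, B=1, C=0, D=3, E=0, F=1, G=4, H=2)
step 2: fire t3:  (A=0, B=1, C=0, D=3, E=0, F=1, G=4, H=2) → (A=0, B=1, C=0, D=3, E=0, F=1, G=5, H=2)
step 3: fire t3:  (A=0, B=1, C=0, D=3, E=0, F=1, G=5, H=2) → (A=0, B=1, C=0, D=3, E=0, F=1, G=6, H=2)
step 4: fire t3:  (A=0, B=1, C=0, D=3, E=0, F=1, G=6, H=2) → (A=0, B=1, C=0, D=3, E=0, F=1, G=7, H=2)
step 5: fire t3:  (A=0, B=1, C=0, D=3, E=0, F=1, G=7, H=2) → (A=0, B=1, C=0, D=3, E=0, F=1, G=8, H=2)
step 6: fire t3:  (A=0, B=1, C=0, D=3, E=0, F=1, G=8, H=2) → (A=0, B=1, C=0, D=3, E=0, F=1, G=9, H=2)
step 7: fire t3:  (A=0, B=1, C=0, D=3, E=0, F=1, G=9, H=2) → (A=0, B=1, C=0, D=3, E=0, F=1, G=10, H=2)
step 8: fire t3:  (A=0, B=1, C=0, D=3, E=0, F=1, G=10, H=2) → (A=0, B=1, C=0, D=3, E=0, F=1, G=11, H=2)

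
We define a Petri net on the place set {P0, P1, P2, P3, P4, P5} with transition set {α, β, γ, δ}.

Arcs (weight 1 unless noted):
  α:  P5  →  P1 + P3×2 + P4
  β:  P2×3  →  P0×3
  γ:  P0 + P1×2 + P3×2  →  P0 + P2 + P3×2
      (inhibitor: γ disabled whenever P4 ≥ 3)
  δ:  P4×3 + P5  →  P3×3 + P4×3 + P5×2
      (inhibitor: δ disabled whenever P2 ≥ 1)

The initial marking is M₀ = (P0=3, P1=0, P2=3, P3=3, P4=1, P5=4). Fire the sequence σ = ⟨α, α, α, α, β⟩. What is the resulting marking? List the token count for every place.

(P0=6, P1=4, P2=0, P3=11, P4=5, P5=0)

step 1: fire α:  (P0=3, P1=0, P2=3, P3=3, P4=1, P5=4) → (P0=3, P1=1, P2=3, P3=5, P4=2, P5=3)
step 2: fire α:  (P0=3, P1=1, P2=3, P3=5, P4=2, P5=3) → (P0=3, P1=2, P2=3, P3=7, P4=3, P5=2)
step 3: fire α:  (P0=3, P1=2, P2=3, P3=7, P4=3, P5=2) → (P0=3, P1=3, P2=3, P3=9, P4=4, P5=1)
step 4: fire α:  (P0=3, P1=3, P2=3, P3=9, P4=4, P5=1) → (P0=3, P1=4, P2=3, P3=11, P4=5, P5=0)
step 5: fire β:  (P0=3, P1=4, P2=3, P3=11, P4=5, P5=0) → (P0=6, P1=4, P2=0, P3=11, P4=5, P5=0)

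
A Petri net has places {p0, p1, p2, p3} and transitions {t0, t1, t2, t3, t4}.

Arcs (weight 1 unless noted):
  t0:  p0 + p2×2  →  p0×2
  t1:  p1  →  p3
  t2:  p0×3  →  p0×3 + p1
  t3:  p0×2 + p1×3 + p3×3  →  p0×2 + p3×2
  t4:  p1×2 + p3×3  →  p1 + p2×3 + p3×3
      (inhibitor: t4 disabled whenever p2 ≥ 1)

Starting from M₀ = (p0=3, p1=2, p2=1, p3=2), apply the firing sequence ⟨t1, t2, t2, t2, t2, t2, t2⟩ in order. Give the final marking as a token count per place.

step 1: fire t1:  (p0=3, p1=2, p2=1, p3=2) → (p0=3, p1=1, p2=1, p3=3)
step 2: fire t2:  (p0=3, p1=1, p2=1, p3=3) → (p0=3, p1=2, p2=1, p3=3)
step 3: fire t2:  (p0=3, p1=2, p2=1, p3=3) → (p0=3, p1=3, p2=1, p3=3)
step 4: fire t2:  (p0=3, p1=3, p2=1, p3=3) → (p0=3, p1=4, p2=1, p3=3)
step 5: fire t2:  (p0=3, p1=4, p2=1, p3=3) → (p0=3, p1=5, p2=1, p3=3)
step 6: fire t2:  (p0=3, p1=5, p2=1, p3=3) → (p0=3, p1=6, p2=1, p3=3)
step 7: fire t2:  (p0=3, p1=6, p2=1, p3=3) → (p0=3, p1=7, p2=1, p3=3)

(p0=3, p1=7, p2=1, p3=3)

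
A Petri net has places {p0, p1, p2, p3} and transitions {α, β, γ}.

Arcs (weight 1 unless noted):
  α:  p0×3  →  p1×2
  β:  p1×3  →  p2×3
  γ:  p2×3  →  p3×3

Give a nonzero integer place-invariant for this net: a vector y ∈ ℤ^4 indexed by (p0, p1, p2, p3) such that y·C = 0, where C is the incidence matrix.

Incidence matrix C (rows=places, cols=transitions):
        α    β    γ
   p0  -3    0    0
   p1   2   -3    0
   p2   0    3   -3
   p3   0    0    3

Candidate y = [2, 3, 3, 3]; check y·C column-wise:
  col α: 2·-3 + 3·2 + 3·0 + 3·0 = 0
  col β: 2·0 + 3·-3 + 3·3 + 3·0 = 0
  col γ: 2·0 + 3·0 + 3·-3 + 3·3 = 0

y = (p0:2, p1:3, p2:3, p3:3)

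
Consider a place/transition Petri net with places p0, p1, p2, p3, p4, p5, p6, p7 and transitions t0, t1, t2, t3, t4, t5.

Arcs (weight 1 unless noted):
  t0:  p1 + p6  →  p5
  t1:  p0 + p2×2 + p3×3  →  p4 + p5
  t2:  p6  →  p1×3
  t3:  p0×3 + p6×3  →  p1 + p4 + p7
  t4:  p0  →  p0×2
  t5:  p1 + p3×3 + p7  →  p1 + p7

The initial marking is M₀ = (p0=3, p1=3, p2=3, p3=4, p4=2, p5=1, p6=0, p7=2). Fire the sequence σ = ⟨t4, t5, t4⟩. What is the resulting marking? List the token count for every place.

(p0=5, p1=3, p2=3, p3=1, p4=2, p5=1, p6=0, p7=2)

step 1: fire t4:  (p0=3, p1=3, p2=3, p3=4, p4=2, p5=1, p6=0, p7=2) → (p0=4, p1=3, p2=3, p3=4, p4=2, p5=1, p6=0, p7=2)
step 2: fire t5:  (p0=4, p1=3, p2=3, p3=4, p4=2, p5=1, p6=0, p7=2) → (p0=4, p1=3, p2=3, p3=1, p4=2, p5=1, p6=0, p7=2)
step 3: fire t4:  (p0=4, p1=3, p2=3, p3=1, p4=2, p5=1, p6=0, p7=2) → (p0=5, p1=3, p2=3, p3=1, p4=2, p5=1, p6=0, p7=2)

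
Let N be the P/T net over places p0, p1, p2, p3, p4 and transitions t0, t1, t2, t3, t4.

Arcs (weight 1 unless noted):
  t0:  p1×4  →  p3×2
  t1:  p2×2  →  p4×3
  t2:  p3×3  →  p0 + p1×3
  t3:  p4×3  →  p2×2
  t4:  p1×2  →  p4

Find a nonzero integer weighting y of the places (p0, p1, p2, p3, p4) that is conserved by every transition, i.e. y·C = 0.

Incidence matrix C (rows=places, cols=transitions):
       t0   t1   t2   t3   t4
   p0   0    0    1    0    0
   p1  -4    0    3    0   -2
   p2   0   -2    0    2    0
   p3   2    0   -3    0    0
   p4   0    3    0   -3    1

Candidate y = [3, 1, 3, 2, 2]; check y·C column-wise:
  col t0: 3·0 + 1·-4 + 3·0 + 2·2 + 2·0 = 0
  col t1: 3·0 + 1·0 + 3·-2 + 2·0 + 2·3 = 0
  col t2: 3·1 + 1·3 + 3·0 + 2·-3 + 2·0 = 0
  col t3: 3·0 + 1·0 + 3·2 + 2·0 + 2·-3 = 0
  col t4: 3·0 + 1·-2 + 3·0 + 2·0 + 2·1 = 0

y = (p0:3, p1:1, p2:3, p3:2, p4:2)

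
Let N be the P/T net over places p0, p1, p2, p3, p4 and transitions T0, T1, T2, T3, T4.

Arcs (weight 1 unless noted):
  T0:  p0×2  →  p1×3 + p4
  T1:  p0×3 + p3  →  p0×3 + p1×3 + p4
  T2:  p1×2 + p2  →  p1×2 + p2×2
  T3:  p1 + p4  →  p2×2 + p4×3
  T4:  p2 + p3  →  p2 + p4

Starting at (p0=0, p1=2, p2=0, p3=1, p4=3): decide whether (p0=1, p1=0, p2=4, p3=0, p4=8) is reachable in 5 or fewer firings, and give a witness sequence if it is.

NO — not reachable within 5 firings

depth 0: 1 marking
depth 1: 2 markings reached so far
depth 2: 4 markings reached so far
depth 3: 5 markings reached so far
depth 4: 5 markings reached so far
(frontier empty at depth 4; search complete)
target is not among the 5 markings reachable within 5 steps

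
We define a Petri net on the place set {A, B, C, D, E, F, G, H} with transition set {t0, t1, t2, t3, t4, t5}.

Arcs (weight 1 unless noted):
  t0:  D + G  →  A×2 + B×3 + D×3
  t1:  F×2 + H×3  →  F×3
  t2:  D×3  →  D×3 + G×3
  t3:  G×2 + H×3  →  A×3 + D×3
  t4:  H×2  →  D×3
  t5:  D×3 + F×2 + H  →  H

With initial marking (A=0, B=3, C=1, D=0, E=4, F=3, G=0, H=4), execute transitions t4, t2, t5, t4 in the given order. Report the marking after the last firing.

step 1: fire t4:  (A=0, B=3, C=1, D=0, E=4, F=3, G=0, H=4) → (A=0, B=3, C=1, D=3, E=4, F=3, G=0, H=2)
step 2: fire t2:  (A=0, B=3, C=1, D=3, E=4, F=3, G=0, H=2) → (A=0, B=3, C=1, D=3, E=4, F=3, G=3, H=2)
step 3: fire t5:  (A=0, B=3, C=1, D=3, E=4, F=3, G=3, H=2) → (A=0, B=3, C=1, D=0, E=4, F=1, G=3, H=2)
step 4: fire t4:  (A=0, B=3, C=1, D=0, E=4, F=1, G=3, H=2) → (A=0, B=3, C=1, D=3, E=4, F=1, G=3, H=0)

(A=0, B=3, C=1, D=3, E=4, F=1, G=3, H=0)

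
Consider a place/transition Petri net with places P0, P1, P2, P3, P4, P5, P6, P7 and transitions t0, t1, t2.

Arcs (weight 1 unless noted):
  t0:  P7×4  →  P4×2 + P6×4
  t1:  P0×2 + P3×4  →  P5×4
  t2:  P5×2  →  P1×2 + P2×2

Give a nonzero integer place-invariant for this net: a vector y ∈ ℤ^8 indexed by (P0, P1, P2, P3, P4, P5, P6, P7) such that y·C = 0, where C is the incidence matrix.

y = (P0:0, P1:1, P2:-1, P3:0, P4:0, P5:0, P6:0, P7:0)

Incidence matrix C (rows=places, cols=transitions):
       t0   t1   t2
   P0   0   -2    0
   P1   0    0    2
   P2   0    0    2
   P3   0   -4    0
   P4   2    0    0
   P5   0    4   -2
   P6   4    0    0
   P7  -4    0    0

Candidate y = [0, 1, -1, 0, 0, 0, 0, 0]; check y·C column-wise:
  col t0: 1·0 + -1·0 + 0·2 + 0·4 + 0·-4 = 0
  col t1: 0·-2 + 1·0 + -1·0 + 0·-4 + 0·4 = 0
  col t2: 1·2 + -1·2 + 0·-2 = 0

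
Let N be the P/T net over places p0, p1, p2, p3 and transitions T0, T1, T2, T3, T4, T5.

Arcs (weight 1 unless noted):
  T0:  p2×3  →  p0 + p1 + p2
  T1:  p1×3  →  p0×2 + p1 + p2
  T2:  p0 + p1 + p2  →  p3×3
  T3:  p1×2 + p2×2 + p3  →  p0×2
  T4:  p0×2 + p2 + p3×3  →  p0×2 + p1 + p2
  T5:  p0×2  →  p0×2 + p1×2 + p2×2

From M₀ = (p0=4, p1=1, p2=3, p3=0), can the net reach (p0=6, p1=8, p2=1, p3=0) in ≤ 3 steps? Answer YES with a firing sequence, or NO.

NO — not reachable within 3 firings

depth 0: 1 marking
depth 1: 4 markings reached so far
depth 2: 10 markings reached so far
depth 3: 22 markings reached so far
target is not among the 22 markings reachable within 3 steps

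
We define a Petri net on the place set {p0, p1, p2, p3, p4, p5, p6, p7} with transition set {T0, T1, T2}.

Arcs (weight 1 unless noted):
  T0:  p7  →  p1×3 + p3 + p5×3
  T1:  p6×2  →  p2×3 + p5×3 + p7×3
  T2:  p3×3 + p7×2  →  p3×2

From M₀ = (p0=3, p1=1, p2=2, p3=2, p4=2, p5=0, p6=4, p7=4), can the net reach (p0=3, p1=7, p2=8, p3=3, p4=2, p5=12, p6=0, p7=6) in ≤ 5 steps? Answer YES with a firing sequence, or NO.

YES — reachable via ⟨T0, T0, T1, T1, T2⟩ (5 firings)

step 1: fire T0:  (p0=3, p1=1, p2=2, p3=2, p4=2, p5=0, p6=4, p7=4) → (p0=3, p1=4, p2=2, p3=3, p4=2, p5=3, p6=4, p7=3)
step 2: fire T0:  (p0=3, p1=4, p2=2, p3=3, p4=2, p5=3, p6=4, p7=3) → (p0=3, p1=7, p2=2, p3=4, p4=2, p5=6, p6=4, p7=2)
step 3: fire T1:  (p0=3, p1=7, p2=2, p3=4, p4=2, p5=6, p6=4, p7=2) → (p0=3, p1=7, p2=5, p3=4, p4=2, p5=9, p6=2, p7=5)
step 4: fire T1:  (p0=3, p1=7, p2=5, p3=4, p4=2, p5=9, p6=2, p7=5) → (p0=3, p1=7, p2=8, p3=4, p4=2, p5=12, p6=0, p7=8)
step 5: fire T2:  (p0=3, p1=7, p2=8, p3=4, p4=2, p5=12, p6=0, p7=8) → (p0=3, p1=7, p2=8, p3=3, p4=2, p5=12, p6=0, p7=6)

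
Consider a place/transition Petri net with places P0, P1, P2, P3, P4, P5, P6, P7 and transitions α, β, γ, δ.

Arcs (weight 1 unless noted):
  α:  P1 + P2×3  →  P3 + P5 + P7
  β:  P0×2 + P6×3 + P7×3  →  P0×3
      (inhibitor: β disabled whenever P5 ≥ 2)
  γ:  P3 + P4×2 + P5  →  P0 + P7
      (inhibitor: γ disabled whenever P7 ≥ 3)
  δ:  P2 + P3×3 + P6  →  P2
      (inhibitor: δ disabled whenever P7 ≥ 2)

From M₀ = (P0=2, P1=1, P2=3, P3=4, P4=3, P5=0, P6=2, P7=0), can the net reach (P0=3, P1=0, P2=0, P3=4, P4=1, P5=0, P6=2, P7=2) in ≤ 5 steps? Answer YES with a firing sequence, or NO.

step 1: fire α:  (P0=2, P1=1, P2=3, P3=4, P4=3, P5=0, P6=2, P7=0) → (P0=2, P1=0, P2=0, P3=5, P4=3, P5=1, P6=2, P7=1)
step 2: fire γ:  (P0=2, P1=0, P2=0, P3=5, P4=3, P5=1, P6=2, P7=1) → (P0=3, P1=0, P2=0, P3=4, P4=1, P5=0, P6=2, P7=2)

YES — reachable via ⟨α, γ⟩ (2 firings)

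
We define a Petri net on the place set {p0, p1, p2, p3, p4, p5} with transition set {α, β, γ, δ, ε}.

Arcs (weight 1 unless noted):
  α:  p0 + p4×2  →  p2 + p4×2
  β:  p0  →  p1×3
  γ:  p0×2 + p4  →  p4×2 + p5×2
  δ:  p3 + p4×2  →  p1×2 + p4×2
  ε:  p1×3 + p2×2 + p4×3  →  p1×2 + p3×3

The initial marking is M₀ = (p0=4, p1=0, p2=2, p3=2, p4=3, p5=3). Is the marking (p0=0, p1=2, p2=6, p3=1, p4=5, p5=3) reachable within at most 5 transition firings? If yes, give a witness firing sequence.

NO — not reachable within 5 firings

depth 0: 1 marking
depth 1: 5 markings reached so far
depth 2: 16 markings reached so far
depth 3: 37 markings reached so far
depth 4: 66 markings reached so far
depth 5: 93 markings reached so far
target is not among the 93 markings reachable within 5 steps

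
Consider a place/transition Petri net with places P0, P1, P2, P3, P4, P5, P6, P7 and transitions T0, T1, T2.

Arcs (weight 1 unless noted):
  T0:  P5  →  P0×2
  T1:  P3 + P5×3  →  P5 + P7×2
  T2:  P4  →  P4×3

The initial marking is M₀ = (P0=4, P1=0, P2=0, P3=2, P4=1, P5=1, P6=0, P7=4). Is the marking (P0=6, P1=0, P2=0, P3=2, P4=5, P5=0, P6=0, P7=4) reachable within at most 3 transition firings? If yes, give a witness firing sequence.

YES — reachable via ⟨T0, T2, T2⟩ (3 firings)

step 1: fire T0:  (P0=4, P1=0, P2=0, P3=2, P4=1, P5=1, P6=0, P7=4) → (P0=6, P1=0, P2=0, P3=2, P4=1, P5=0, P6=0, P7=4)
step 2: fire T2:  (P0=6, P1=0, P2=0, P3=2, P4=1, P5=0, P6=0, P7=4) → (P0=6, P1=0, P2=0, P3=2, P4=3, P5=0, P6=0, P7=4)
step 3: fire T2:  (P0=6, P1=0, P2=0, P3=2, P4=3, P5=0, P6=0, P7=4) → (P0=6, P1=0, P2=0, P3=2, P4=5, P5=0, P6=0, P7=4)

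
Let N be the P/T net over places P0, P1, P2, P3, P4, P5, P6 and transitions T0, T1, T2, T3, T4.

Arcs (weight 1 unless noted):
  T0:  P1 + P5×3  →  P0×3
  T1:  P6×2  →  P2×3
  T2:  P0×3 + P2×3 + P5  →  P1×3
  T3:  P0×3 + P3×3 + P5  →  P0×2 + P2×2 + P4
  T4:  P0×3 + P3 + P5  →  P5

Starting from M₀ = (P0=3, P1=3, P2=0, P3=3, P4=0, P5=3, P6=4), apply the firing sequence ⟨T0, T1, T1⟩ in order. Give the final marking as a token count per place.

step 1: fire T0:  (P0=3, P1=3, P2=0, P3=3, P4=0, P5=3, P6=4) → (P0=6, P1=2, P2=0, P3=3, P4=0, P5=0, P6=4)
step 2: fire T1:  (P0=6, P1=2, P2=0, P3=3, P4=0, P5=0, P6=4) → (P0=6, P1=2, P2=3, P3=3, P4=0, P5=0, P6=2)
step 3: fire T1:  (P0=6, P1=2, P2=3, P3=3, P4=0, P5=0, P6=2) → (P0=6, P1=2, P2=6, P3=3, P4=0, P5=0, P6=0)

(P0=6, P1=2, P2=6, P3=3, P4=0, P5=0, P6=0)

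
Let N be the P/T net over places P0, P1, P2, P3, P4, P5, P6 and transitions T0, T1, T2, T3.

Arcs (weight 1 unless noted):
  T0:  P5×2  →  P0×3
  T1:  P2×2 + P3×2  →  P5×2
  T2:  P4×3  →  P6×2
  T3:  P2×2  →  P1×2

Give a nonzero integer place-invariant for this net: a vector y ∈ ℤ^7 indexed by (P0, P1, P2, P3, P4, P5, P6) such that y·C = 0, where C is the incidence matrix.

y = (P0:0, P1:1, P2:1, P3:-1, P4:0, P5:0, P6:0)

Incidence matrix C (rows=places, cols=transitions):
       T0   T1   T2   T3
   P0   3    0    0    0
   P1   0    0    0    2
   P2   0   -2    0   -2
   P3   0   -2    0    0
   P4   0    0   -3    0
   P5  -2    2    0    0
   P6   0    0    2    0

Candidate y = [0, 1, 1, -1, 0, 0, 0]; check y·C column-wise:
  col T0: 0·3 + 1·0 + 1·0 + -1·0 + 0·-2 = 0
  col T1: 1·0 + 1·-2 + -1·-2 + 0·2 = 0
  col T2: 1·0 + 1·0 + -1·0 + 0·-3 + 0·2 = 0
  col T3: 1·2 + 1·-2 + -1·0 = 0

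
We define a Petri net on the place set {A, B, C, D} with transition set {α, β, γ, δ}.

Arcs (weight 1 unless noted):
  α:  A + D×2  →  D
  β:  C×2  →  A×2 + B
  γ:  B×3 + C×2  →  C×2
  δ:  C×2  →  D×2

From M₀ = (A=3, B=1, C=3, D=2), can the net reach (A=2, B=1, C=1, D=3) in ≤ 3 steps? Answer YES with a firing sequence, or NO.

step 1: fire α:  (A=3, B=1, C=3, D=2) → (A=2, B=1, C=3, D=1)
step 2: fire δ:  (A=2, B=1, C=3, D=1) → (A=2, B=1, C=1, D=3)

YES — reachable via ⟨α, δ⟩ (2 firings)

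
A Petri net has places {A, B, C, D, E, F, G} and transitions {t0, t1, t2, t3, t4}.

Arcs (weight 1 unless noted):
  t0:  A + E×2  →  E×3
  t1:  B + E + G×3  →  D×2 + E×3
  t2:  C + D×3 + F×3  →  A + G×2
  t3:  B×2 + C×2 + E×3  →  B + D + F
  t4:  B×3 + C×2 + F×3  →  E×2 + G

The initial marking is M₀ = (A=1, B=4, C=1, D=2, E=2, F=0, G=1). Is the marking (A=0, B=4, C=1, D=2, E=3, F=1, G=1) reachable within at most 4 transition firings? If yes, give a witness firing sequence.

NO — not reachable within 4 firings

depth 0: 1 marking
depth 1: 2 markings reached so far
depth 2: 2 markings reached so far
(frontier empty at depth 2; search complete)
target is not among the 2 markings reachable within 4 steps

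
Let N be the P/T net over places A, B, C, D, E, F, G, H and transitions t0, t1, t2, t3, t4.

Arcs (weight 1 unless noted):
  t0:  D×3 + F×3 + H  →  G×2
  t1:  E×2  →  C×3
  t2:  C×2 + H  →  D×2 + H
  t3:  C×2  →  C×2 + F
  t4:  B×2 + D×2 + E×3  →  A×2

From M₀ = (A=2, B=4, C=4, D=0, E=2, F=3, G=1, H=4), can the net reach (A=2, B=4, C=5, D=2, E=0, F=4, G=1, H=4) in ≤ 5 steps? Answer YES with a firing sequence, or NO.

step 1: fire t1:  (A=2, B=4, C=4, D=0, E=2, F=3, G=1, H=4) → (A=2, B=4, C=7, D=0, E=0, F=3, G=1, H=4)
step 2: fire t2:  (A=2, B=4, C=7, D=0, E=0, F=3, G=1, H=4) → (A=2, B=4, C=5, D=2, E=0, F=3, G=1, H=4)
step 3: fire t3:  (A=2, B=4, C=5, D=2, E=0, F=3, G=1, H=4) → (A=2, B=4, C=5, D=2, E=0, F=4, G=1, H=4)

YES — reachable via ⟨t1, t2, t3⟩ (3 firings)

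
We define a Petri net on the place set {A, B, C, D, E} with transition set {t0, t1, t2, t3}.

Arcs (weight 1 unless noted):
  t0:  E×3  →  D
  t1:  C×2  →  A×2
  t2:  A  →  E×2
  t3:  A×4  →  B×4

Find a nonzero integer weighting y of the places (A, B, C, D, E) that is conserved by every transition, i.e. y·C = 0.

y = (A:2, B:2, C:2, D:3, E:1)

Incidence matrix C (rows=places, cols=transitions):
       t0   t1   t2   t3
    A   0    2   -1   -4
    B   0    0    0    4
    C   0   -2    0    0
    D   1    0    0    0
    E  -3    0    2    0

Candidate y = [2, 2, 2, 3, 1]; check y·C column-wise:
  col t0: 2·0 + 2·0 + 2·0 + 3·1 + 1·-3 = 0
  col t1: 2·2 + 2·0 + 2·-2 + 3·0 + 1·0 = 0
  col t2: 2·-1 + 2·0 + 2·0 + 3·0 + 1·2 = 0
  col t3: 2·-4 + 2·4 + 2·0 + 3·0 + 1·0 = 0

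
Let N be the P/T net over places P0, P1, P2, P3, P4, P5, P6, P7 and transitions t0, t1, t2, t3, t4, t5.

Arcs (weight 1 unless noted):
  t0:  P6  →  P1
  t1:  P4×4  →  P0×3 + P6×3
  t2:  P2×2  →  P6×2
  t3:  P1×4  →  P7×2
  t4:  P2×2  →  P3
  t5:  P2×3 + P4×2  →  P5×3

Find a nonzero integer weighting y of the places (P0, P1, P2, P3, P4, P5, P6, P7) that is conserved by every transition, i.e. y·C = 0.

Incidence matrix C (rows=places, cols=transitions):
       t0   t1   t2   t3   t4   t5
   P0   0    3    0    0    0    0
   P1   1    0    0   -4    0    0
   P2   0    0   -2    0   -2   -3
   P3   0    0    0    0    1    0
   P4   0   -4    0    0    0   -2
   P5   0    0    0    0    0    3
   P6  -1    3    2    0    0    0
   P7   0    0    0    2    0    0

Candidate y = [4, 0, 0, 0, 3, 2, 0, 0]; check y·C column-wise:
  col t0: 4·0 + 0·1 + 3·0 + 2·0 + 0·-1 = 0
  col t1: 4·3 + 3·-4 + 2·0 + 0·3 = 0
  col t2: 4·0 + 0·-2 + 3·0 + 2·0 + 0·2 = 0
  col t3: 4·0 + 0·-4 + 3·0 + 2·0 + 0·2 = 0
  col t4: 4·0 + 0·-2 + 0·1 + 3·0 + 2·0 = 0
  col t5: 4·0 + 0·-3 + 3·-2 + 2·3 = 0

y = (P0:4, P1:0, P2:0, P3:0, P4:3, P5:2, P6:0, P7:0)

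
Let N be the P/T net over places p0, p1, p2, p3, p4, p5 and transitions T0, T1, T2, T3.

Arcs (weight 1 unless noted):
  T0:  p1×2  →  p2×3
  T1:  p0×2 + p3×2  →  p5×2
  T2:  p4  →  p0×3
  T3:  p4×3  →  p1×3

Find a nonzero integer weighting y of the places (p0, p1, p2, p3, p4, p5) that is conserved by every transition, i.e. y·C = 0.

Incidence matrix C (rows=places, cols=transitions):
       T0   T1   T2   T3
   p0   0   -2    3    0
   p1  -2    0    0    3
   p2   3    0    0    0
   p3   0   -2    0    0
   p4   0    0   -1   -3
   p5   0    2    0    0

Candidate y = [1, 3, 2, -1, 3, 0]; check y·C column-wise:
  col T0: 1·0 + 3·-2 + 2·3 + -1·0 + 3·0 = 0
  col T1: 1·-2 + 3·0 + 2·0 + -1·-2 + 3·0 + 0·2 = 0
  col T2: 1·3 + 3·0 + 2·0 + -1·0 + 3·-1 = 0
  col T3: 1·0 + 3·3 + 2·0 + -1·0 + 3·-3 = 0

y = (p0:1, p1:3, p2:2, p3:-1, p4:3, p5:0)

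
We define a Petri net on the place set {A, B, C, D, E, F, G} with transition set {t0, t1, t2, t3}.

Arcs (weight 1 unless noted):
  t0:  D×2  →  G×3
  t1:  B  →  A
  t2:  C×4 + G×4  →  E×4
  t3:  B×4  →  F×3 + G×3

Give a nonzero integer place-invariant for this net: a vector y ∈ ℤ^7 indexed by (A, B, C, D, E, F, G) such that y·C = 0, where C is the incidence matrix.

y = (A:0, B:0, C:1, D:0, E:1, F:0, G:0)

Incidence matrix C (rows=places, cols=transitions):
       t0   t1   t2   t3
    A   0    1    0    0
    B   0   -1    0   -4
    C   0    0   -4    0
    D  -2    0    0    0
    E   0    0    4    0
    F   0    0    0    3
    G   3    0   -4    3

Candidate y = [0, 0, 1, 0, 1, 0, 0]; check y·C column-wise:
  col t0: 1·0 + 0·-2 + 1·0 + 0·3 = 0
  col t1: 0·1 + 0·-1 + 1·0 + 1·0 = 0
  col t2: 1·-4 + 1·4 + 0·-4 = 0
  col t3: 0·-4 + 1·0 + 1·0 + 0·3 + 0·3 = 0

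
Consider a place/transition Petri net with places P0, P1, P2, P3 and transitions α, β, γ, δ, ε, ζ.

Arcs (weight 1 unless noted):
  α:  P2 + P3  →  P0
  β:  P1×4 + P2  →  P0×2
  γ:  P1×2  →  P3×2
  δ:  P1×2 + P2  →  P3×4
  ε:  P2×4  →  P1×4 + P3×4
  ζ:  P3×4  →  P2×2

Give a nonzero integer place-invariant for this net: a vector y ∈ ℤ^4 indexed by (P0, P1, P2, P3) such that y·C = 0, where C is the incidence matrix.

y = (P0:3, P1:1, P2:2, P3:1)

Incidence matrix C (rows=places, cols=transitions):
        α    β    γ    δ    ε    ζ
   P0   1    2    0    0    0    0
   P1   0   -4   -2   -2    4    0
   P2  -1   -1    0   -1   -4    2
   P3  -1    0    2    4    4   -4

Candidate y = [3, 1, 2, 1]; check y·C column-wise:
  col α: 3·1 + 1·0 + 2·-1 + 1·-1 = 0
  col β: 3·2 + 1·-4 + 2·-1 + 1·0 = 0
  col γ: 3·0 + 1·-2 + 2·0 + 1·2 = 0
  col δ: 3·0 + 1·-2 + 2·-1 + 1·4 = 0
  col ε: 3·0 + 1·4 + 2·-4 + 1·4 = 0
  col ζ: 3·0 + 1·0 + 2·2 + 1·-4 = 0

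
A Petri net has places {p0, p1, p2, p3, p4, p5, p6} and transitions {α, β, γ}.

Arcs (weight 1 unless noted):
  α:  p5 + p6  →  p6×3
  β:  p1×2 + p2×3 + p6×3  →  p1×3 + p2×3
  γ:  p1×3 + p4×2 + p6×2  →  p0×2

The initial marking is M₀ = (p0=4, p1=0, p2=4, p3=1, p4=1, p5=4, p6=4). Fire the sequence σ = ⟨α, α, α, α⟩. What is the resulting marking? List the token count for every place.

step 1: fire α:  (p0=4, p1=0, p2=4, p3=1, p4=1, p5=4, p6=4) → (p0=4, p1=0, p2=4, p3=1, p4=1, p5=3, p6=6)
step 2: fire α:  (p0=4, p1=0, p2=4, p3=1, p4=1, p5=3, p6=6) → (p0=4, p1=0, p2=4, p3=1, p4=1, p5=2, p6=8)
step 3: fire α:  (p0=4, p1=0, p2=4, p3=1, p4=1, p5=2, p6=8) → (p0=4, p1=0, p2=4, p3=1, p4=1, p5=1, p6=10)
step 4: fire α:  (p0=4, p1=0, p2=4, p3=1, p4=1, p5=1, p6=10) → (p0=4, p1=0, p2=4, p3=1, p4=1, p5=0, p6=12)

(p0=4, p1=0, p2=4, p3=1, p4=1, p5=0, p6=12)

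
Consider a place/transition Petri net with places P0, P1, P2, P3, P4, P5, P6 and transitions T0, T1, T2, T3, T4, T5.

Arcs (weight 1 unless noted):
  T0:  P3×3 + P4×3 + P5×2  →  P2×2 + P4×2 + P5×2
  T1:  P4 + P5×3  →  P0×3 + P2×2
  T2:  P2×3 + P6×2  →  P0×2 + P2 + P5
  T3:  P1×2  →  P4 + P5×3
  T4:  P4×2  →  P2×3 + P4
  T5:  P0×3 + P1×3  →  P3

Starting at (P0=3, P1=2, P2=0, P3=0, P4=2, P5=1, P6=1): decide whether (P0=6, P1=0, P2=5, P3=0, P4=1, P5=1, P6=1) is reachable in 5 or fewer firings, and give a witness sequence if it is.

step 1: fire T3:  (P0=3, P1=2, P2=0, P3=0, P4=2, P5=1, P6=1) → (P0=3, P1=0, P2=0, P3=0, P4=3, P5=4, P6=1)
step 2: fire T1:  (P0=3, P1=0, P2=0, P3=0, P4=3, P5=4, P6=1) → (P0=6, P1=0, P2=2, P3=0, P4=2, P5=1, P6=1)
step 3: fire T4:  (P0=6, P1=0, P2=2, P3=0, P4=2, P5=1, P6=1) → (P0=6, P1=0, P2=5, P3=0, P4=1, P5=1, P6=1)

YES — reachable via ⟨T3, T1, T4⟩ (3 firings)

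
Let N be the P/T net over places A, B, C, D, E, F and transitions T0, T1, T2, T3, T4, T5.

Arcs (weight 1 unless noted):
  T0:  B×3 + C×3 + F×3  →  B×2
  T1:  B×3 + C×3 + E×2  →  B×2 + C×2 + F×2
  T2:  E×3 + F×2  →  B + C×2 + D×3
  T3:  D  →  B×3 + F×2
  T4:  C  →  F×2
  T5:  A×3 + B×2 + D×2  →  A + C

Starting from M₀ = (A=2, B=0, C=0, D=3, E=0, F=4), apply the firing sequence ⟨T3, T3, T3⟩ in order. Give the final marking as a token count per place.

step 1: fire T3:  (A=2, B=0, C=0, D=3, E=0, F=4) → (A=2, B=3, C=0, D=2, E=0, F=6)
step 2: fire T3:  (A=2, B=3, C=0, D=2, E=0, F=6) → (A=2, B=6, C=0, D=1, E=0, F=8)
step 3: fire T3:  (A=2, B=6, C=0, D=1, E=0, F=8) → (A=2, B=9, C=0, D=0, E=0, F=10)

(A=2, B=9, C=0, D=0, E=0, F=10)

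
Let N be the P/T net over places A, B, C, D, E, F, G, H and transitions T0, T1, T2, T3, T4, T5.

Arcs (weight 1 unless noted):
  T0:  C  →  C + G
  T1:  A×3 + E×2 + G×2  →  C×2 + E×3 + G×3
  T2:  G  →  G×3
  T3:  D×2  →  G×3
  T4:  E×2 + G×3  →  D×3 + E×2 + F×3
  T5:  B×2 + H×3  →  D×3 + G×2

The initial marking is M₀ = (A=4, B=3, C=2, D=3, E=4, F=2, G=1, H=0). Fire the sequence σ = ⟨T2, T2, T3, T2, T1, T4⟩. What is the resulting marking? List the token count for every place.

(A=1, B=3, C=4, D=4, E=5, F=5, G=8, H=0)

step 1: fire T2:  (A=4, B=3, C=2, D=3, E=4, F=2, G=1, H=0) → (A=4, B=3, C=2, D=3, E=4, F=2, G=3, H=0)
step 2: fire T2:  (A=4, B=3, C=2, D=3, E=4, F=2, G=3, H=0) → (A=4, B=3, C=2, D=3, E=4, F=2, G=5, H=0)
step 3: fire T3:  (A=4, B=3, C=2, D=3, E=4, F=2, G=5, H=0) → (A=4, B=3, C=2, D=1, E=4, F=2, G=8, H=0)
step 4: fire T2:  (A=4, B=3, C=2, D=1, E=4, F=2, G=8, H=0) → (A=4, B=3, C=2, D=1, E=4, F=2, G=10, H=0)
step 5: fire T1:  (A=4, B=3, C=2, D=1, E=4, F=2, G=10, H=0) → (A=1, B=3, C=4, D=1, E=5, F=2, G=11, H=0)
step 6: fire T4:  (A=1, B=3, C=4, D=1, E=5, F=2, G=11, H=0) → (A=1, B=3, C=4, D=4, E=5, F=5, G=8, H=0)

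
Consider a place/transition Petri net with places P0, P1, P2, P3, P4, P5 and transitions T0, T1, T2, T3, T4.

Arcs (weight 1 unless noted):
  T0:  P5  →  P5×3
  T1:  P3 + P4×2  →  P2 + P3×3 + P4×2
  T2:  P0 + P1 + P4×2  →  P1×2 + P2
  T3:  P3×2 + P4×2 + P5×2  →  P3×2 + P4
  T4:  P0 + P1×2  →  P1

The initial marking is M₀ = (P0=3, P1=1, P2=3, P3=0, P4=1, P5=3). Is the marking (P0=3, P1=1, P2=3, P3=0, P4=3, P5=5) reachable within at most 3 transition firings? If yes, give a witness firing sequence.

NO — not reachable within 3 firings

depth 0: 1 marking
depth 1: 2 markings reached so far
depth 2: 3 markings reached so far
depth 3: 4 markings reached so far
target is not among the 4 markings reachable within 3 steps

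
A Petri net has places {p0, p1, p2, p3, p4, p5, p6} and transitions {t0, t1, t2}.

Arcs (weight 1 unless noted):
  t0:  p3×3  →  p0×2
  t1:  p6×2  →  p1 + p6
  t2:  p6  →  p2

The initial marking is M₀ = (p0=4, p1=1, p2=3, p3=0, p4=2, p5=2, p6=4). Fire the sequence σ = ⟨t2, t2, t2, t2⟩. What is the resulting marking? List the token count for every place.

(p0=4, p1=1, p2=7, p3=0, p4=2, p5=2, p6=0)

step 1: fire t2:  (p0=4, p1=1, p2=3, p3=0, p4=2, p5=2, p6=4) → (p0=4, p1=1, p2=4, p3=0, p4=2, p5=2, p6=3)
step 2: fire t2:  (p0=4, p1=1, p2=4, p3=0, p4=2, p5=2, p6=3) → (p0=4, p1=1, p2=5, p3=0, p4=2, p5=2, p6=2)
step 3: fire t2:  (p0=4, p1=1, p2=5, p3=0, p4=2, p5=2, p6=2) → (p0=4, p1=1, p2=6, p3=0, p4=2, p5=2, p6=1)
step 4: fire t2:  (p0=4, p1=1, p2=6, p3=0, p4=2, p5=2, p6=1) → (p0=4, p1=1, p2=7, p3=0, p4=2, p5=2, p6=0)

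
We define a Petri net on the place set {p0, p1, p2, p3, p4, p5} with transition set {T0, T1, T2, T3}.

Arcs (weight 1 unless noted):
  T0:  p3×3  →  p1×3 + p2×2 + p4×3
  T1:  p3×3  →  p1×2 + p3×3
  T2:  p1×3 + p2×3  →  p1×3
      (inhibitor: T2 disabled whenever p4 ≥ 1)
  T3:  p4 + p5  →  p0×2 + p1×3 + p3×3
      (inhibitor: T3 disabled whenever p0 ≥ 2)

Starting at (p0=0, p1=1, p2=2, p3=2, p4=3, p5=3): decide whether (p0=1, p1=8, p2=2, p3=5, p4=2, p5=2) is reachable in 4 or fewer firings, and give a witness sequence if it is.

NO — not reachable within 4 firings

depth 0: 1 marking
depth 1: 2 markings reached so far
depth 2: 4 markings reached so far
depth 3: 6 markings reached so far
depth 4: 8 markings reached so far
target is not among the 8 markings reachable within 4 steps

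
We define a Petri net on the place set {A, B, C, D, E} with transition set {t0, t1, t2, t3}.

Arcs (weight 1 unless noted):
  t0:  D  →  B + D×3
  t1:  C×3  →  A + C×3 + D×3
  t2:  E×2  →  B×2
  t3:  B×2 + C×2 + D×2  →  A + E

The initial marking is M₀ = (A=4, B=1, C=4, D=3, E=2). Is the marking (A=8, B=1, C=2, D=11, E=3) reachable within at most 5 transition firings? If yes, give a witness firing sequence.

NO — not reachable within 5 firings

depth 0: 1 marking
depth 1: 4 markings reached so far
depth 2: 11 markings reached so far
depth 3: 22 markings reached so far
depth 4: 38 markings reached so far
depth 5: 61 markings reached so far
target is not among the 61 markings reachable within 5 steps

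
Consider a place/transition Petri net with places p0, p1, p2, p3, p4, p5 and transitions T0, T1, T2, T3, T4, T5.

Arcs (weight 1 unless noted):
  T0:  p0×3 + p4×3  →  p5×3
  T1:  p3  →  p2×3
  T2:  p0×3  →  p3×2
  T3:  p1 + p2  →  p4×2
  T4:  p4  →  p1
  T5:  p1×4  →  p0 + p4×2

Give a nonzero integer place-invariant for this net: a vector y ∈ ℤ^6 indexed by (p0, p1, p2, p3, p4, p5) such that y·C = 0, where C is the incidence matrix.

Incidence matrix C (rows=places, cols=transitions):
       T0   T1   T2   T3   T4   T5
   p0  -3    0   -3    0    0    1
   p1   0    0    0   -1    1   -4
   p2   0    3    0   -1    0    0
   p3   0   -1    2    0    0    0
   p4  -3    0    0    2   -1    2
   p5   3    0    0    0    0    0

Candidate y = [2, 1, 1, 3, 1, 3]; check y·C column-wise:
  col T0: 2·-3 + 1·0 + 1·0 + 3·0 + 1·-3 + 3·3 = 0
  col T1: 2·0 + 1·0 + 1·3 + 3·-1 + 1·0 + 3·0 = 0
  col T2: 2·-3 + 1·0 + 1·0 + 3·2 + 1·0 + 3·0 = 0
  col T3: 2·0 + 1·-1 + 1·-1 + 3·0 + 1·2 + 3·0 = 0
  col T4: 2·0 + 1·1 + 1·0 + 3·0 + 1·-1 + 3·0 = 0
  col T5: 2·1 + 1·-4 + 1·0 + 3·0 + 1·2 + 3·0 = 0

y = (p0:2, p1:1, p2:1, p3:3, p4:1, p5:3)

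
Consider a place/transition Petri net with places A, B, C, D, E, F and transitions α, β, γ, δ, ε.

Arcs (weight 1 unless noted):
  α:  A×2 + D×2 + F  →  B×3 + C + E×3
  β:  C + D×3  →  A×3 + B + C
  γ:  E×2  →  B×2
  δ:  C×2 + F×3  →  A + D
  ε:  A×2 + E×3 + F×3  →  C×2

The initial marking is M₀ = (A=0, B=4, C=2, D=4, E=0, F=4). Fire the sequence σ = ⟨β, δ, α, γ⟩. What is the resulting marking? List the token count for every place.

step 1: fire β:  (A=0, B=4, C=2, D=4, E=0, F=4) → (A=3, B=5, C=2, D=1, E=0, F=4)
step 2: fire δ:  (A=3, B=5, C=2, D=1, E=0, F=4) → (A=4, B=5, C=0, D=2, E=0, F=1)
step 3: fire α:  (A=4, B=5, C=0, D=2, E=0, F=1) → (A=2, B=8, C=1, D=0, E=3, F=0)
step 4: fire γ:  (A=2, B=8, C=1, D=0, E=3, F=0) → (A=2, B=10, C=1, D=0, E=1, F=0)

(A=2, B=10, C=1, D=0, E=1, F=0)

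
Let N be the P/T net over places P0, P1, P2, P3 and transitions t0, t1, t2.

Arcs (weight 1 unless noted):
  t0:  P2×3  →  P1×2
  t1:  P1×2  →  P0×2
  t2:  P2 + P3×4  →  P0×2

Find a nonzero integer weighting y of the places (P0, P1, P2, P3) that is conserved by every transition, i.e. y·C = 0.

Incidence matrix C (rows=places, cols=transitions):
       t0   t1   t2
   P0   0    2    2
   P1   2   -2    0
   P2  -3    0   -1
   P3   0    0   -4

Candidate y = [3, 3, 2, 1]; check y·C column-wise:
  col t0: 3·0 + 3·2 + 2·-3 + 1·0 = 0
  col t1: 3·2 + 3·-2 + 2·0 + 1·0 = 0
  col t2: 3·2 + 3·0 + 2·-1 + 1·-4 = 0

y = (P0:3, P1:3, P2:2, P3:1)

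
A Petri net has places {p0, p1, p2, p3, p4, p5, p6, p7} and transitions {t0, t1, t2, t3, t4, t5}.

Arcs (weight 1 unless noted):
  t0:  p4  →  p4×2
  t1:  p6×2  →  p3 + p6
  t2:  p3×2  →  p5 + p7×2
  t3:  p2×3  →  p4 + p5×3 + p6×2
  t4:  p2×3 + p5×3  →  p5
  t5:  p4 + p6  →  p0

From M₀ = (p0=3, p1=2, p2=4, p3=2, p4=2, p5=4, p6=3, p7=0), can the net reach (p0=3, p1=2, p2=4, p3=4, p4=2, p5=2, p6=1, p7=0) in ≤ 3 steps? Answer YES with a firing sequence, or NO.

depth 0: 1 marking
depth 1: 7 markings reached so far
depth 2: 24 markings reached so far
depth 3: 56 markings reached so far
target is not among the 56 markings reachable within 3 steps

NO — not reachable within 3 firings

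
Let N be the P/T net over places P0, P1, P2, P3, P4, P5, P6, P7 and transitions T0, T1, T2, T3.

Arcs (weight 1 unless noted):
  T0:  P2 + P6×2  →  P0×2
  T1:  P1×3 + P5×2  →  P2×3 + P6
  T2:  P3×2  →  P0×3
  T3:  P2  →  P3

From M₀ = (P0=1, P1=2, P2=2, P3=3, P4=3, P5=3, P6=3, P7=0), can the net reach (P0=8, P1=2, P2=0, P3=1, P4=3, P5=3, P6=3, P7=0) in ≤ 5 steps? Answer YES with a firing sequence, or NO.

NO — not reachable within 5 firings

depth 0: 1 marking
depth 1: 4 markings reached so far
depth 2: 8 markings reached so far
depth 3: 11 markings reached so far
depth 4: 13 markings reached so far
depth 5: 13 markings reached so far
(frontier empty at depth 5; search complete)
target is not among the 13 markings reachable within 5 steps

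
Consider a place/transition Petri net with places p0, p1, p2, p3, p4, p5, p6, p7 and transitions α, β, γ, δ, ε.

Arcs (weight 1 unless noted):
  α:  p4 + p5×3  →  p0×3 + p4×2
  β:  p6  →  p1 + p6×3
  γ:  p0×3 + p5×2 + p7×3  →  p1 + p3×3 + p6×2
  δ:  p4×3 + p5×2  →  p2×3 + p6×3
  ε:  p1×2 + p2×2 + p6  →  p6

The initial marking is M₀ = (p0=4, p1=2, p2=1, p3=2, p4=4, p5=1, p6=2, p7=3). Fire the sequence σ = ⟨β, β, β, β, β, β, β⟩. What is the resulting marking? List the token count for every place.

step 1: fire β:  (p0=4, p1=2, p2=1, p3=2, p4=4, p5=1, p6=2, p7=3) → (p0=4, p1=3, p2=1, p3=2, p4=4, p5=1, p6=4, p7=3)
step 2: fire β:  (p0=4, p1=3, p2=1, p3=2, p4=4, p5=1, p6=4, p7=3) → (p0=4, p1=4, p2=1, p3=2, p4=4, p5=1, p6=6, p7=3)
step 3: fire β:  (p0=4, p1=4, p2=1, p3=2, p4=4, p5=1, p6=6, p7=3) → (p0=4, p1=5, p2=1, p3=2, p4=4, p5=1, p6=8, p7=3)
step 4: fire β:  (p0=4, p1=5, p2=1, p3=2, p4=4, p5=1, p6=8, p7=3) → (p0=4, p1=6, p2=1, p3=2, p4=4, p5=1, p6=10, p7=3)
step 5: fire β:  (p0=4, p1=6, p2=1, p3=2, p4=4, p5=1, p6=10, p7=3) → (p0=4, p1=7, p2=1, p3=2, p4=4, p5=1, p6=12, p7=3)
step 6: fire β:  (p0=4, p1=7, p2=1, p3=2, p4=4, p5=1, p6=12, p7=3) → (p0=4, p1=8, p2=1, p3=2, p4=4, p5=1, p6=14, p7=3)
step 7: fire β:  (p0=4, p1=8, p2=1, p3=2, p4=4, p5=1, p6=14, p7=3) → (p0=4, p1=9, p2=1, p3=2, p4=4, p5=1, p6=16, p7=3)

(p0=4, p1=9, p2=1, p3=2, p4=4, p5=1, p6=16, p7=3)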